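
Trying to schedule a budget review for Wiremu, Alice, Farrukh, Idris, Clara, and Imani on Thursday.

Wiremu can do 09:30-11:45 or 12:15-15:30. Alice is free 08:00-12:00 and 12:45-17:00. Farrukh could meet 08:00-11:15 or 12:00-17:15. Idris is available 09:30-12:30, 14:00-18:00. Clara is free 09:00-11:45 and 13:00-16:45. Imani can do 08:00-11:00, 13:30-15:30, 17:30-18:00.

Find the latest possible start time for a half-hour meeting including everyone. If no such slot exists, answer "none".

15:00

Wiremu ∩ Alice: 09:30-11:45, 12:45-15:30.
Wiremu ∩ Alice ∩ Farrukh: 09:30-11:15, 12:45-15:30.
Wiremu ∩ Alice ∩ Farrukh ∩ Idris: 09:30-11:15, 14:00-15:30.
Wiremu ∩ Alice ∩ Farrukh ∩ Idris ∩ Clara: 09:30-11:15, 14:00-15:30.
Wiremu ∩ Alice ∩ Farrukh ∩ Idris ∩ Clara ∩ Imani: 09:30-11:00, 14:00-15:30.
So the common availability across everyone is 09:30-11:00, 14:00-15:30.
The last common window of at least 30 minutes is 14:00-15:30; a 30-minute meeting can start as late as 15:00 and still end by 15:30.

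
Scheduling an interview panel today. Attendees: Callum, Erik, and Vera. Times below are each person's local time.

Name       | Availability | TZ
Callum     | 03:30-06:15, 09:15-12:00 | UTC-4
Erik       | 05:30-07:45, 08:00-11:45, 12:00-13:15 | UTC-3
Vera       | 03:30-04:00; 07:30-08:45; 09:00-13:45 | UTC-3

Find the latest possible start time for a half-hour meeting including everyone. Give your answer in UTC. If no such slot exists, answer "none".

15:30

Callum in UTC: 07:30-10:15, 13:15-16:00 (add 4h to convert from UTC-4).
Erik in UTC: 08:30-10:45, 11:00-14:45, 15:00-16:15 (add 3h to convert from UTC-3).
Vera in UTC: 06:30-07:00, 10:30-11:45, 12:00-16:45 (add 3h to convert from UTC-3).
Callum ∩ Erik: 08:30-10:15, 13:15-14:45, 15:00-16:00.
Callum ∩ Erik ∩ Vera: 13:15-14:45, 15:00-16:00.
Those are the intersection windows.
The last common window of at least 30 minutes is 15:00-16:00; a 30-minute meeting can start as late as 15:30 and still end by 16:00.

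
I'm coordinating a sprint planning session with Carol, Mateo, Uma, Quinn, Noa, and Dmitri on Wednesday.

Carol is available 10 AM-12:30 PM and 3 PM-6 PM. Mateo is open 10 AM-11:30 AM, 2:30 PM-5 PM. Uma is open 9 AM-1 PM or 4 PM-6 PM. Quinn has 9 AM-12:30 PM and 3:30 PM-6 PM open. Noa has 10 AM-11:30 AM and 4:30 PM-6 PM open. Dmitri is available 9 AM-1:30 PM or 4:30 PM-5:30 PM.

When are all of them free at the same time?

10:00-11:30, 16:30-17:00

Carol ∩ Mateo: 10:00-11:30, 15:00-17:00.
Carol ∩ Mateo ∩ Uma: 10:00-11:30, 16:00-17:00.
Carol ∩ Mateo ∩ Uma ∩ Quinn: 10:00-11:30, 16:00-17:00.
Carol ∩ Mateo ∩ Uma ∩ Quinn ∩ Noa: 10:00-11:30, 16:30-17:00.
Carol ∩ Mateo ∩ Uma ∩ Quinn ∩ Noa ∩ Dmitri: 10:00-11:30, 16:30-17:00.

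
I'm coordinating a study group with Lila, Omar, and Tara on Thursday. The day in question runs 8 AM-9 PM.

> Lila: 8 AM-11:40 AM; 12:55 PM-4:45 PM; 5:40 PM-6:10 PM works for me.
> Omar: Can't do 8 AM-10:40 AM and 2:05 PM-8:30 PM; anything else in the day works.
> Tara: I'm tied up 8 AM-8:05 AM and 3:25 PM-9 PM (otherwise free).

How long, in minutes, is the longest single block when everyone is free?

70

Lila free: 08:00-11:40, 12:55-16:45, 17:40-18:10.
Omar free: 10:40-14:05, 20:30-21:00 (invert busy blocks within the working day).
Tara free: 08:05-15:25 (invert busy blocks within the working day).
Lila ∩ Omar: 10:40-11:40, 12:55-14:05.
Lila ∩ Omar ∩ Tara: 10:40-11:40, 12:55-14:05.
So the common availability across everyone is 10:40-11:40, 12:55-14:05.
The longest is 12:55-14:05 at 70 minutes.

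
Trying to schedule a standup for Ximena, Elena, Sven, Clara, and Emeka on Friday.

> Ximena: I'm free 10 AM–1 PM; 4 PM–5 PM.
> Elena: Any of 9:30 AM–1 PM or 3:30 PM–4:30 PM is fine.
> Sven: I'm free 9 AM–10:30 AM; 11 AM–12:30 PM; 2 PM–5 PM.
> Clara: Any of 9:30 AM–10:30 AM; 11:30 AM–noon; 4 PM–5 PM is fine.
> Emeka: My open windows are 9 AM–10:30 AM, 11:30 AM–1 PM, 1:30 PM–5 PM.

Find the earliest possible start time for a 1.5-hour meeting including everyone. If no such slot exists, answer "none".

Ximena ∩ Elena: 10:00-13:00, 16:00-16:30.
Ximena ∩ Elena ∩ Sven: 10:00-10:30, 11:00-12:30, 16:00-16:30.
Ximena ∩ Elena ∩ Sven ∩ Clara: 10:00-10:30, 11:30-12:00, 16:00-16:30.
Ximena ∩ Elena ∩ Sven ∩ Clara ∩ Emeka: 10:00-10:30, 11:30-12:00, 16:00-16:30.
So the common availability across everyone is 10:00-10:30, 11:30-12:00, 16:00-16:30.
No common window is at least 90 minutes long.

none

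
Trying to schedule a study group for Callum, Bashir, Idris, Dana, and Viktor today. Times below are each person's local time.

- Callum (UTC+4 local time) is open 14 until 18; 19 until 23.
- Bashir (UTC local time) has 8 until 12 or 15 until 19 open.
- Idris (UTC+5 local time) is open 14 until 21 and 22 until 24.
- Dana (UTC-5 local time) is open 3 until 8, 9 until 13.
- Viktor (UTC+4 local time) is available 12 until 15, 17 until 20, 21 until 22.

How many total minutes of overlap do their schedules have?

Callum in UTC: 10:00-14:00, 15:00-19:00 (subtract 4h to convert from UTC+4).
Bashir in UTC: 08:00-12:00, 15:00-19:00.
Idris in UTC: 09:00-16:00, 17:00-19:00 (subtract 5h to convert from UTC+5).
Dana in UTC: 08:00-13:00, 14:00-18:00 (add 5h to convert from UTC-5).
Viktor in UTC: 08:00-11:00, 13:00-16:00, 17:00-18:00 (subtract 4h to convert from UTC+4).
Callum ∩ Bashir: 10:00-12:00, 15:00-19:00.
Callum ∩ Bashir ∩ Idris: 10:00-12:00, 15:00-16:00, 17:00-19:00.
Callum ∩ Bashir ∩ Idris ∩ Dana: 10:00-12:00, 15:00-16:00, 17:00-18:00.
Callum ∩ Bashir ∩ Idris ∩ Dana ∩ Viktor: 10:00-11:00, 15:00-16:00, 17:00-18:00.
So the common availability across everyone is 10:00-11:00, 15:00-16:00, 17:00-18:00.
Summing the common windows: 60 + 60 + 60 = 180 minutes.

180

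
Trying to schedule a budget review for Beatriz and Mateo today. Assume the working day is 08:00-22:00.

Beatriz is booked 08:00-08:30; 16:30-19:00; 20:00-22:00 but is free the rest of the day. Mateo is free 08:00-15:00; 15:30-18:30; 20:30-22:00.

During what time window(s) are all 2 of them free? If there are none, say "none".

08:30-15:00, 15:30-16:30

Beatriz free: 08:30-16:30, 19:00-20:00 (invert busy blocks within the working day).
Mateo free: 08:00-15:00, 15:30-18:30, 20:30-22:00.
Beatriz ∩ Mateo: 08:30-15:00, 15:30-16:30.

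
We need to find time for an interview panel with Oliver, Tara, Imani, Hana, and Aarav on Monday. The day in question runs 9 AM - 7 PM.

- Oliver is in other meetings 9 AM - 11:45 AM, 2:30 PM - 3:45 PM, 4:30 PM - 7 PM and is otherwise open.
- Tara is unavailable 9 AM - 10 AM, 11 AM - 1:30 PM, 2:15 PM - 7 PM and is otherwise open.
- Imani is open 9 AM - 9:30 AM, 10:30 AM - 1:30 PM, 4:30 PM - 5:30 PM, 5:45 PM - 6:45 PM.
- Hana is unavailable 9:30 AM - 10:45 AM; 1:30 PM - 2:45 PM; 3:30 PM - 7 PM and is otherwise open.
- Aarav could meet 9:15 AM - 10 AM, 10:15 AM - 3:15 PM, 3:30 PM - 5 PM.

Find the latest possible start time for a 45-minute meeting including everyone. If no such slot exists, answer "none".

Oliver free: 11:45-14:30, 15:45-16:30 (invert busy blocks within the working day).
Tara free: 10:00-11:00, 13:30-14:15 (invert busy blocks within the working day).
Imani free: 09:00-09:30, 10:30-13:30, 16:30-17:30, 17:45-18:45.
Hana free: 09:00-09:30, 10:45-13:30, 14:45-15:30 (invert busy blocks within the working day).
Aarav free: 09:15-10:00, 10:15-15:15, 15:30-17:00.
Oliver ∩ Tara: 13:30-14:15.
Oliver ∩ Tara ∩ Imani: ∅.
Oliver ∩ Tara ∩ Imani ∩ Hana: ∅.
Oliver ∩ Tara ∩ Imani ∩ Hana ∩ Aarav: ∅.
There is no time when everyone is free.
No common window is at least 45 minutes long.

none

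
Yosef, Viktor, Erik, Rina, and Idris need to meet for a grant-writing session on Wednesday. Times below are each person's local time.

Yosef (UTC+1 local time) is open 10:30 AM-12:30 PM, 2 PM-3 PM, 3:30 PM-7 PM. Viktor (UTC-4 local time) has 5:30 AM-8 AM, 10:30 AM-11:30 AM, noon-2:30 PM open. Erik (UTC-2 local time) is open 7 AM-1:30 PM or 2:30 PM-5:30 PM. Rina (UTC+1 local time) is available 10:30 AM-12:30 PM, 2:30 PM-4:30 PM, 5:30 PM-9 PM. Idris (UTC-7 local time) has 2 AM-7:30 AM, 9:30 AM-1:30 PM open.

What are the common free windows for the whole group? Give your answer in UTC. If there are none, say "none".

09:30-11:30, 16:30-18:00

Yosef in UTC: 09:30-11:30, 13:00-14:00, 14:30-18:00 (subtract 1h to convert from UTC+1).
Viktor in UTC: 09:30-12:00, 14:30-15:30, 16:00-18:30 (add 4h to convert from UTC-4).
Erik in UTC: 09:00-15:30, 16:30-19:30 (add 2h to convert from UTC-2).
Rina in UTC: 09:30-11:30, 13:30-15:30, 16:30-20:00 (subtract 1h to convert from UTC+1).
Idris in UTC: 09:00-14:30, 16:30-20:30 (add 7h to convert from UTC-7).
Yosef ∩ Viktor: 09:30-11:30, 14:30-15:30, 16:00-18:00.
Yosef ∩ Viktor ∩ Erik: 09:30-11:30, 14:30-15:30, 16:30-18:00.
Yosef ∩ Viktor ∩ Erik ∩ Rina: 09:30-11:30, 14:30-15:30, 16:30-18:00.
Yosef ∩ Viktor ∩ Erik ∩ Rina ∩ Idris: 09:30-11:30, 16:30-18:00.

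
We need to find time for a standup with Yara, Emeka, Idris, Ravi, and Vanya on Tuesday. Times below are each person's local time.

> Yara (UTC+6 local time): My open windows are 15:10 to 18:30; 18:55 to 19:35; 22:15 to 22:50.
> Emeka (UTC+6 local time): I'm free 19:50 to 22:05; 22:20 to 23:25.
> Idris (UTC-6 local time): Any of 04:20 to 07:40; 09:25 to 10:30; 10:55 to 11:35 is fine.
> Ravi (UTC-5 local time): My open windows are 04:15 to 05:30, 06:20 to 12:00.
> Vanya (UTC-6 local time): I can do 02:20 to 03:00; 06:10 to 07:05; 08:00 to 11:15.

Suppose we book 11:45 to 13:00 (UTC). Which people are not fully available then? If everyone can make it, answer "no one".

Yara in UTC: 09:10-12:30, 12:55-13:35, 16:15-16:50 (subtract 6h to convert from UTC+6).
Emeka in UTC: 13:50-16:05, 16:20-17:25 (subtract 6h to convert from UTC+6).
Idris in UTC: 10:20-13:40, 15:25-16:30, 16:55-17:35 (add 6h to convert from UTC-6).
Ravi in UTC: 09:15-10:30, 11:20-17:00 (add 5h to convert from UTC-5).
Vanya in UTC: 08:20-09:00, 12:10-13:05, 14:00-17:15 (add 6h to convert from UTC-6).
Yara: not fully free for 11:45-13:00. Emeka: not fully free for 11:45-13:00. Idris: free for 11:45-13:00. Ravi: free for 11:45-13:00. Vanya: not fully free for 11:45-13:00.

Emeka, Vanya, Yara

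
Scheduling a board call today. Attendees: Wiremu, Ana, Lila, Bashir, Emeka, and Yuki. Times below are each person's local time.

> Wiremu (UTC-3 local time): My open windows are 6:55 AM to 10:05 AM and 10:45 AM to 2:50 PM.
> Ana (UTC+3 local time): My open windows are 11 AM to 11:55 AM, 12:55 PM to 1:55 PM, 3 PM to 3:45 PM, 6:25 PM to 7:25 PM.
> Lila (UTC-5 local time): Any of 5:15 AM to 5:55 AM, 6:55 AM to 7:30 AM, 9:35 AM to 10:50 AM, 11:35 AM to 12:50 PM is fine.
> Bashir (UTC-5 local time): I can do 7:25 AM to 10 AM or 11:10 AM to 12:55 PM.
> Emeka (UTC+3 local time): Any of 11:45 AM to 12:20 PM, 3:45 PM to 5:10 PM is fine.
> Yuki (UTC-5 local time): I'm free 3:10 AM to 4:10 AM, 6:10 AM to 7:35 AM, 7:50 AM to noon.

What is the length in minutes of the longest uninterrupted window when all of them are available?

Wiremu in UTC: 09:55-13:05, 13:45-17:50 (add 3h to convert from UTC-3).
Ana in UTC: 08:00-08:55, 09:55-10:55, 12:00-12:45, 15:25-16:25 (subtract 3h to convert from UTC+3).
Lila in UTC: 10:15-10:55, 11:55-12:30, 14:35-15:50, 16:35-17:50 (add 5h to convert from UTC-5).
Bashir in UTC: 12:25-15:00, 16:10-17:55 (add 5h to convert from UTC-5).
Emeka in UTC: 08:45-09:20, 12:45-14:10 (subtract 3h to convert from UTC+3).
Yuki in UTC: 08:10-09:10, 11:10-12:35, 12:50-17:00 (add 5h to convert from UTC-5).
Wiremu ∩ Ana: 09:55-10:55, 12:00-12:45, 15:25-16:25.
Wiremu ∩ Ana ∩ Lila: 10:15-10:55, 12:00-12:30, 15:25-15:50.
Wiremu ∩ Ana ∩ Lila ∩ Bashir: 12:25-12:30.
Wiremu ∩ Ana ∩ Lila ∩ Bashir ∩ Emeka: ∅.
Wiremu ∩ Ana ∩ Lila ∩ Bashir ∩ Emeka ∩ Yuki: ∅.
There is no time when everyone is free.
No common window exists, so the longest block is 0 minutes.

0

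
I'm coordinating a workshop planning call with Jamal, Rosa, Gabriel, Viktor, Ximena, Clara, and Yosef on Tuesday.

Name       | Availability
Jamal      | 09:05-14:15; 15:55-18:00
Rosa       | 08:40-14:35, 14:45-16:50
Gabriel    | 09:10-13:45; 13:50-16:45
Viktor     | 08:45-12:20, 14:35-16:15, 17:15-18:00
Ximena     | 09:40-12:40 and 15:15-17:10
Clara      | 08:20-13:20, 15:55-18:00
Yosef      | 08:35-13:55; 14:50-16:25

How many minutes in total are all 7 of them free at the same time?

Jamal ∩ Rosa: 09:05-14:15, 15:55-16:50.
Jamal ∩ Rosa ∩ Gabriel: 09:10-13:45, 13:50-14:15, 15:55-16:45.
Jamal ∩ Rosa ∩ Gabriel ∩ Viktor: 09:10-12:20, 15:55-16:15.
Jamal ∩ Rosa ∩ Gabriel ∩ Viktor ∩ Ximena: 09:40-12:20, 15:55-16:15.
Jamal ∩ Rosa ∩ Gabriel ∩ Viktor ∩ Ximena ∩ Clara: 09:40-12:20, 15:55-16:15.
Jamal ∩ Rosa ∩ Gabriel ∩ Viktor ∩ Ximena ∩ Clara ∩ Yosef: 09:40-12:20, 15:55-16:15.
Summing the common windows: 160 + 20 = 180 minutes.

180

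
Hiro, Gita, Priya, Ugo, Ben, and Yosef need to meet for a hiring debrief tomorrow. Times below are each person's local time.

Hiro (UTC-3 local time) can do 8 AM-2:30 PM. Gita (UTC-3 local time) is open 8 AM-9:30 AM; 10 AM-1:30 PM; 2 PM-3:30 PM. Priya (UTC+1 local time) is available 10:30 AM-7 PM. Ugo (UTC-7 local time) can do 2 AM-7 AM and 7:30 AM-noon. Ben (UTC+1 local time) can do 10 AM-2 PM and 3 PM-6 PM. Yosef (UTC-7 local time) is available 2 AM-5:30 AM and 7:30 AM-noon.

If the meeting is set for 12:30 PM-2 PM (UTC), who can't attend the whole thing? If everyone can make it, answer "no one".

Ben, Gita, Yosef

Hiro in UTC: 11:00-17:30 (add 3h to convert from UTC-3).
Gita in UTC: 11:00-12:30, 13:00-16:30, 17:00-18:30 (add 3h to convert from UTC-3).
Priya in UTC: 09:30-18:00 (subtract 1h to convert from UTC+1).
Ugo in UTC: 09:00-14:00, 14:30-19:00 (add 7h to convert from UTC-7).
Ben in UTC: 09:00-13:00, 14:00-17:00 (subtract 1h to convert from UTC+1).
Yosef in UTC: 09:00-12:30, 14:30-19:00 (add 7h to convert from UTC-7).
Hiro: free for 12:30-14:00. Gita: not fully free for 12:30-14:00. Priya: free for 12:30-14:00. Ugo: free for 12:30-14:00. Ben: not fully free for 12:30-14:00. Yosef: not fully free for 12:30-14:00.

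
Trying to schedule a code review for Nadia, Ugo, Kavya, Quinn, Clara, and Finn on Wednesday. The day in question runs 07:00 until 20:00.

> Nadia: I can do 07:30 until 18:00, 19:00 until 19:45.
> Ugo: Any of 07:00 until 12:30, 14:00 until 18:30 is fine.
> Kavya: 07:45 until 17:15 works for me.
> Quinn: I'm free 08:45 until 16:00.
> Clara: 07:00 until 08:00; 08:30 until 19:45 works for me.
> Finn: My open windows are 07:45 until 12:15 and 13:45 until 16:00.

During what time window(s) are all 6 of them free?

Nadia ∩ Ugo: 07:30-12:30, 14:00-18:00.
Nadia ∩ Ugo ∩ Kavya: 07:45-12:30, 14:00-17:15.
Nadia ∩ Ugo ∩ Kavya ∩ Quinn: 08:45-12:30, 14:00-16:00.
Nadia ∩ Ugo ∩ Kavya ∩ Quinn ∩ Clara: 08:45-12:30, 14:00-16:00.
Nadia ∩ Ugo ∩ Kavya ∩ Quinn ∩ Clara ∩ Finn: 08:45-12:15, 14:00-16:00.

08:45-12:15, 14:00-16:00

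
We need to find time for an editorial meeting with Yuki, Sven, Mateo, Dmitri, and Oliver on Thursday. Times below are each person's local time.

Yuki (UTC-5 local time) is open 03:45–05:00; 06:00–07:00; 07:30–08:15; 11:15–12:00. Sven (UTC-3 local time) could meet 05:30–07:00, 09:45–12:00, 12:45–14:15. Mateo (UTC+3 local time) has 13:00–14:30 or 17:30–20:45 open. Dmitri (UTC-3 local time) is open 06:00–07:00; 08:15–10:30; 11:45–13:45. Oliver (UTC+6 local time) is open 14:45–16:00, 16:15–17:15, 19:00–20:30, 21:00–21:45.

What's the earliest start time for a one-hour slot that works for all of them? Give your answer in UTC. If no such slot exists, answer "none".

Yuki in UTC: 08:45-10:00, 11:00-12:00, 12:30-13:15, 16:15-17:00 (add 5h to convert from UTC-5).
Sven in UTC: 08:30-10:00, 12:45-15:00, 15:45-17:15 (add 3h to convert from UTC-3).
Mateo in UTC: 10:00-11:30, 14:30-17:45 (subtract 3h to convert from UTC+3).
Dmitri in UTC: 09:00-10:00, 11:15-13:30, 14:45-16:45 (add 3h to convert from UTC-3).
Oliver in UTC: 08:45-10:00, 10:15-11:15, 13:00-14:30, 15:00-15:45 (subtract 6h to convert from UTC+6).
Yuki ∩ Sven: 08:45-10:00, 12:45-13:15, 16:15-17:00.
Yuki ∩ Sven ∩ Mateo: 16:15-17:00.
Yuki ∩ Sven ∩ Mateo ∩ Dmitri: 16:15-16:45.
Yuki ∩ Sven ∩ Mateo ∩ Dmitri ∩ Oliver: ∅.
There is no time when everyone is free.
No common window is at least 60 minutes long.

none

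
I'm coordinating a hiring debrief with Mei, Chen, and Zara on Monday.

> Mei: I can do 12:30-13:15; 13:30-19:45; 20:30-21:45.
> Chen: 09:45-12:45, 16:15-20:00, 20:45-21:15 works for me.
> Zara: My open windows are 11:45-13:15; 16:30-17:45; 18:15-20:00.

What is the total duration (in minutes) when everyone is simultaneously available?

Mei ∩ Chen: 12:30-12:45, 16:15-19:45, 20:45-21:15.
Mei ∩ Chen ∩ Zara: 12:30-12:45, 16:30-17:45, 18:15-19:45.
So the common availability across everyone is 12:30-12:45, 16:30-17:45, 18:15-19:45.
Summing the common windows: 15 + 75 + 90 = 180 minutes.

180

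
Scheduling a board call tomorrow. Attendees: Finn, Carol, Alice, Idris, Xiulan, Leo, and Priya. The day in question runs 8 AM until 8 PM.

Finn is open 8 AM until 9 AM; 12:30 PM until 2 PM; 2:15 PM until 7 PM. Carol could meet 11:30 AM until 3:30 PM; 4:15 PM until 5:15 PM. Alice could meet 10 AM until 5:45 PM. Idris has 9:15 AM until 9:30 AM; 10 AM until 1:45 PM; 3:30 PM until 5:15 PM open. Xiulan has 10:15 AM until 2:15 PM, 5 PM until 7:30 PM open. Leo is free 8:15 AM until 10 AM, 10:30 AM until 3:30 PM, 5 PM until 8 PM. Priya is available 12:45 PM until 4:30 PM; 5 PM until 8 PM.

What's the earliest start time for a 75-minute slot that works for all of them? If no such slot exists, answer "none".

none

Finn ∩ Carol: 12:30-14:00, 14:15-15:30, 16:15-17:15.
Finn ∩ Carol ∩ Alice: 12:30-14:00, 14:15-15:30, 16:15-17:15.
Finn ∩ Carol ∩ Alice ∩ Idris: 12:30-13:45, 16:15-17:15.
Finn ∩ Carol ∩ Alice ∩ Idris ∩ Xiulan: 12:30-13:45, 17:00-17:15.
Finn ∩ Carol ∩ Alice ∩ Idris ∩ Xiulan ∩ Leo: 12:30-13:45, 17:00-17:15.
Finn ∩ Carol ∩ Alice ∩ Idris ∩ Xiulan ∩ Leo ∩ Priya: 12:45-13:45, 17:00-17:15.
So the common availability across everyone is 12:45-13:45, 17:00-17:15.
No common window is at least 75 minutes long.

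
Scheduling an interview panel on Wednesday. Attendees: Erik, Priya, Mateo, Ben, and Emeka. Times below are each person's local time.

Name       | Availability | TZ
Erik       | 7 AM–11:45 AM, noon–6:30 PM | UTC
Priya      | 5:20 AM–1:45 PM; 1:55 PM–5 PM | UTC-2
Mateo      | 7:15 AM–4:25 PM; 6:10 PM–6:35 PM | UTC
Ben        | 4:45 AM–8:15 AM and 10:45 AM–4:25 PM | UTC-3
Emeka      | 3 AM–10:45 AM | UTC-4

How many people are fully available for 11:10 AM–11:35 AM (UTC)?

Erik in UTC: 07:00-11:45, 12:00-18:30.
Priya in UTC: 07:20-15:45, 15:55-19:00 (add 2h to convert from UTC-2).
Mateo in UTC: 07:15-16:25, 18:10-18:35.
Ben in UTC: 07:45-11:15, 13:45-19:25 (add 3h to convert from UTC-3).
Emeka in UTC: 07:00-14:45 (add 4h to convert from UTC-4).
Erik, Priya, Mateo, and Emeka can make the full 11:10-11:35 slot — that's 4.

4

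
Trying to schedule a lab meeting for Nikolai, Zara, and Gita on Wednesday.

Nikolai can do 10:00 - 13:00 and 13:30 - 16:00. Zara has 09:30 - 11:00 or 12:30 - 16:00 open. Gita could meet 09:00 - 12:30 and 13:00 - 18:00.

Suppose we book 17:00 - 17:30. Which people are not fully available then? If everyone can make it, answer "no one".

Nikolai: not fully free for 17:00-17:30. Zara: not fully free for 17:00-17:30. Gita: free for 17:00-17:30.

Nikolai, Zara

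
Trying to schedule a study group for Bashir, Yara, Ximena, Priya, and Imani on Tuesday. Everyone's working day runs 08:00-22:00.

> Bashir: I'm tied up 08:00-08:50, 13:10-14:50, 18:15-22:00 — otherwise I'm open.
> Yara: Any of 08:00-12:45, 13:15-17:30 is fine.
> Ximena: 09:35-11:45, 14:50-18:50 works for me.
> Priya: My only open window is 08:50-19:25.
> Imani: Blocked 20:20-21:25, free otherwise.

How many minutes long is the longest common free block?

160

Bashir free: 08:50-13:10, 14:50-18:15 (invert busy blocks within the working day).
Yara free: 08:00-12:45, 13:15-17:30.
Ximena free: 09:35-11:45, 14:50-18:50.
Priya free: 08:50-19:25.
Imani free: 08:00-20:20, 21:25-22:00 (invert busy blocks within the working day).
Bashir ∩ Yara: 08:50-12:45, 14:50-17:30.
Bashir ∩ Yara ∩ Ximena: 09:35-11:45, 14:50-17:30.
Bashir ∩ Yara ∩ Ximena ∩ Priya: 09:35-11:45, 14:50-17:30.
Bashir ∩ Yara ∩ Ximena ∩ Priya ∩ Imani: 09:35-11:45, 14:50-17:30.
The longest is 14:50-17:30 at 160 minutes.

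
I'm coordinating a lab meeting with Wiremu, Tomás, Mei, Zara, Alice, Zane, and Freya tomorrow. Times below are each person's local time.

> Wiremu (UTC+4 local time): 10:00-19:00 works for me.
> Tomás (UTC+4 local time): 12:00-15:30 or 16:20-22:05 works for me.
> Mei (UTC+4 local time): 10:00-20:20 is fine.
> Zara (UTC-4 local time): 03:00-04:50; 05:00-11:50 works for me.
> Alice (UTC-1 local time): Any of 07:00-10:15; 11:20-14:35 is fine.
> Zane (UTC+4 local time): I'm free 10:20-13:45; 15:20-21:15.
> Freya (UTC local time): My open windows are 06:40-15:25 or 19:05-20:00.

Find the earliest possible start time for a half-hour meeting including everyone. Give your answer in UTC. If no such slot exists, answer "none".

Wiremu in UTC: 06:00-15:00 (subtract 4h to convert from UTC+4).
Tomás in UTC: 08:00-11:30, 12:20-18:05 (subtract 4h to convert from UTC+4).
Mei in UTC: 06:00-16:20 (subtract 4h to convert from UTC+4).
Zara in UTC: 07:00-08:50, 09:00-15:50 (add 4h to convert from UTC-4).
Alice in UTC: 08:00-11:15, 12:20-15:35 (add 1h to convert from UTC-1).
Zane in UTC: 06:20-09:45, 11:20-17:15 (subtract 4h to convert from UTC+4).
Freya in UTC: 06:40-15:25, 19:05-20:00.
Wiremu ∩ Tomás: 08:00-11:30, 12:20-15:00.
Wiremu ∩ Tomás ∩ Mei: 08:00-11:30, 12:20-15:00.
Wiremu ∩ Tomás ∩ Mei ∩ Zara: 08:00-08:50, 09:00-11:30, 12:20-15:00.
Wiremu ∩ Tomás ∩ Mei ∩ Zara ∩ Alice: 08:00-08:50, 09:00-11:15, 12:20-15:00.
Wiremu ∩ Tomás ∩ Mei ∩ Zara ∩ Alice ∩ Zane: 08:00-08:50, 09:00-09:45, 12:20-15:00.
Wiremu ∩ Tomás ∩ Mei ∩ Zara ∩ Alice ∩ Zane ∩ Freya: 08:00-08:50, 09:00-09:45, 12:20-15:00.
The first common window of at least 30 minutes is 08:00-08:50, so the earliest start is 08:00.

08:00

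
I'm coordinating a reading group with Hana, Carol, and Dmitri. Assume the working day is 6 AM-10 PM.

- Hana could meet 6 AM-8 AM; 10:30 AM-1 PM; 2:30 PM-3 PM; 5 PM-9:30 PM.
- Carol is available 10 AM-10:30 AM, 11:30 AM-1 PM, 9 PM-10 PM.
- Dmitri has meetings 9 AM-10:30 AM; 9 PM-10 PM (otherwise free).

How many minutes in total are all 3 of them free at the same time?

90

Hana free: 06:00-08:00, 10:30-13:00, 14:30-15:00, 17:00-21:30.
Carol free: 10:00-10:30, 11:30-13:00, 21:00-22:00.
Dmitri free: 06:00-09:00, 10:30-21:00 (invert busy blocks within the working day).
Hana ∩ Carol: 11:30-13:00, 21:00-21:30.
Hana ∩ Carol ∩ Dmitri: 11:30-13:00.
That's a single block of 90 minutes.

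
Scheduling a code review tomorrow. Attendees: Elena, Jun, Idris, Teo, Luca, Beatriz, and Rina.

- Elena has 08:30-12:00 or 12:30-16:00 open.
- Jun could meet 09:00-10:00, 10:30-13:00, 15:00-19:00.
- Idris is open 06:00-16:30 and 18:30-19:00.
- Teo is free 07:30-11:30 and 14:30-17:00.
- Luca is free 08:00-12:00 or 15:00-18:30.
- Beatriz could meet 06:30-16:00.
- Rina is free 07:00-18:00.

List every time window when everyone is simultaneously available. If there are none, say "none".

Elena ∩ Jun: 09:00-10:00, 10:30-12:00, 12:30-13:00, 15:00-16:00.
Elena ∩ Jun ∩ Idris: 09:00-10:00, 10:30-12:00, 12:30-13:00, 15:00-16:00.
Elena ∩ Jun ∩ Idris ∩ Teo: 09:00-10:00, 10:30-11:30, 15:00-16:00.
Elena ∩ Jun ∩ Idris ∩ Teo ∩ Luca: 09:00-10:00, 10:30-11:30, 15:00-16:00.
Elena ∩ Jun ∩ Idris ∩ Teo ∩ Luca ∩ Beatriz: 09:00-10:00, 10:30-11:30, 15:00-16:00.
Elena ∩ Jun ∩ Idris ∩ Teo ∩ Luca ∩ Beatriz ∩ Rina: 09:00-10:00, 10:30-11:30, 15:00-16:00.

09:00-10:00, 10:30-11:30, 15:00-16:00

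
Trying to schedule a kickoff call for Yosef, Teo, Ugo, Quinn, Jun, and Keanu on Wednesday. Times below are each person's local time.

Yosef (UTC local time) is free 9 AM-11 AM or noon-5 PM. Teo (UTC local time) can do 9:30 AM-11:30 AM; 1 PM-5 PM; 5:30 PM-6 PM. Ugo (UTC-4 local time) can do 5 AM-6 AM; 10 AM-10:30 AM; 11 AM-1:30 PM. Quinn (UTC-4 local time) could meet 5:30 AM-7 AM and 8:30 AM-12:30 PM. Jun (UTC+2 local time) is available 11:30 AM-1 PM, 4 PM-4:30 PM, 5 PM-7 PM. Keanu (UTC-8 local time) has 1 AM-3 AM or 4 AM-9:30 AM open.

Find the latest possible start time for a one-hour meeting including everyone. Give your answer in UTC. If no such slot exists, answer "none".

Yosef in UTC: 09:00-11:00, 12:00-17:00.
Teo in UTC: 09:30-11:30, 13:00-17:00, 17:30-18:00.
Ugo in UTC: 09:00-10:00, 14:00-14:30, 15:00-17:30 (add 4h to convert from UTC-4).
Quinn in UTC: 09:30-11:00, 12:30-16:30 (add 4h to convert from UTC-4).
Jun in UTC: 09:30-11:00, 14:00-14:30, 15:00-17:00 (subtract 2h to convert from UTC+2).
Keanu in UTC: 09:00-11:00, 12:00-17:30 (add 8h to convert from UTC-8).
Yosef ∩ Teo: 09:30-11:00, 13:00-17:00.
Yosef ∩ Teo ∩ Ugo: 09:30-10:00, 14:00-14:30, 15:00-17:00.
Yosef ∩ Teo ∩ Ugo ∩ Quinn: 09:30-10:00, 14:00-14:30, 15:00-16:30.
Yosef ∩ Teo ∩ Ugo ∩ Quinn ∩ Jun: 09:30-10:00, 14:00-14:30, 15:00-16:30.
Yosef ∩ Teo ∩ Ugo ∩ Quinn ∩ Jun ∩ Keanu: 09:30-10:00, 14:00-14:30, 15:00-16:30.
So the common availability across everyone is 09:30-10:00, 14:00-14:30, 15:00-16:30.
The last common window of at least 60 minutes is 15:00-16:30; a 60-minute meeting can start as late as 15:30 and still end by 16:30.

15:30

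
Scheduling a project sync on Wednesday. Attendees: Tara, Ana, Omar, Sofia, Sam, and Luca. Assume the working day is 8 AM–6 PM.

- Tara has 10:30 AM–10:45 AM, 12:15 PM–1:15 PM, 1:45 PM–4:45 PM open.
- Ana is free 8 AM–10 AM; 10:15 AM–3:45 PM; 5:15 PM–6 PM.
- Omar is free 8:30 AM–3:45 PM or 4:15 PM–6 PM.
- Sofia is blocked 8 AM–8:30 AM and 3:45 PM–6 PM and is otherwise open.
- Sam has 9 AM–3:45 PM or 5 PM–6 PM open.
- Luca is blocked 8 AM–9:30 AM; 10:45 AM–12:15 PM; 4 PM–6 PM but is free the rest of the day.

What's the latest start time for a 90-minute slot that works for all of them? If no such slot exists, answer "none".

14:15

Tara free: 10:30-10:45, 12:15-13:15, 13:45-16:45.
Ana free: 08:00-10:00, 10:15-15:45, 17:15-18:00.
Omar free: 08:30-15:45, 16:15-18:00.
Sofia free: 08:30-15:45 (invert busy blocks within the working day).
Sam free: 09:00-15:45, 17:00-18:00.
Luca free: 09:30-10:45, 12:15-16:00 (invert busy blocks within the working day).
Tara ∩ Ana: 10:30-10:45, 12:15-13:15, 13:45-15:45.
Tara ∩ Ana ∩ Omar: 10:30-10:45, 12:15-13:15, 13:45-15:45.
Tara ∩ Ana ∩ Omar ∩ Sofia: 10:30-10:45, 12:15-13:15, 13:45-15:45.
Tara ∩ Ana ∩ Omar ∩ Sofia ∩ Sam: 10:30-10:45, 12:15-13:15, 13:45-15:45.
Tara ∩ Ana ∩ Omar ∩ Sofia ∩ Sam ∩ Luca: 10:30-10:45, 12:15-13:15, 13:45-15:45.
The last common window of at least 90 minutes is 13:45-15:45; a 90-minute meeting can start as late as 14:15 and still end by 15:45.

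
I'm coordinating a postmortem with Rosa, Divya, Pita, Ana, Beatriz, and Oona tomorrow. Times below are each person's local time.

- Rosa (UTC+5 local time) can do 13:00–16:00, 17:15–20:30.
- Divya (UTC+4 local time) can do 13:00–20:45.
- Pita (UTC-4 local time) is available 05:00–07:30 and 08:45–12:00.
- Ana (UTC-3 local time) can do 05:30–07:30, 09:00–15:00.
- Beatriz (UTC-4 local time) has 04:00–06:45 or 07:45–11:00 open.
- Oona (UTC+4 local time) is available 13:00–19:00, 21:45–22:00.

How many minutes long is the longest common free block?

135

Rosa in UTC: 08:00-11:00, 12:15-15:30 (subtract 5h to convert from UTC+5).
Divya in UTC: 09:00-16:45 (subtract 4h to convert from UTC+4).
Pita in UTC: 09:00-11:30, 12:45-16:00 (add 4h to convert from UTC-4).
Ana in UTC: 08:30-10:30, 12:00-18:00 (add 3h to convert from UTC-3).
Beatriz in UTC: 08:00-10:45, 11:45-15:00 (add 4h to convert from UTC-4).
Oona in UTC: 09:00-15:00, 17:45-18:00 (subtract 4h to convert from UTC+4).
Rosa ∩ Divya: 09:00-11:00, 12:15-15:30.
Rosa ∩ Divya ∩ Pita: 09:00-11:00, 12:45-15:30.
Rosa ∩ Divya ∩ Pita ∩ Ana: 09:00-10:30, 12:45-15:30.
Rosa ∩ Divya ∩ Pita ∩ Ana ∩ Beatriz: 09:00-10:30, 12:45-15:00.
Rosa ∩ Divya ∩ Pita ∩ Ana ∩ Beatriz ∩ Oona: 09:00-10:30, 12:45-15:00.
The longest is 12:45-15:00 at 135 minutes.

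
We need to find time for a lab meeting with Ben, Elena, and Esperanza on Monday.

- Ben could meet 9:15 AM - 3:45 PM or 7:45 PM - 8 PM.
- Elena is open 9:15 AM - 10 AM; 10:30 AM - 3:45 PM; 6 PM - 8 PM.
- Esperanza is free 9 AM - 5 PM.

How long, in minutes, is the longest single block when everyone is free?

315

Ben ∩ Elena: 09:15-10:00, 10:30-15:45, 19:45-20:00.
Ben ∩ Elena ∩ Esperanza: 09:15-10:00, 10:30-15:45.
So the common availability across everyone is 09:15-10:00, 10:30-15:45.
The longest is 10:30-15:45 at 315 minutes.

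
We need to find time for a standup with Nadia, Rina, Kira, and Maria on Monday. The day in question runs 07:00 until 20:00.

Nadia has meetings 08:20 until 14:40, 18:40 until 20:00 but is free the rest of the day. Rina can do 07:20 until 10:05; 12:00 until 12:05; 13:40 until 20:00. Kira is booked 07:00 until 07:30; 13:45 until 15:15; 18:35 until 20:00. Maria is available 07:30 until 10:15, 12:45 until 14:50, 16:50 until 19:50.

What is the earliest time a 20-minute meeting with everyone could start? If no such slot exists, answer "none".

07:30

Nadia free: 07:00-08:20, 14:40-18:40 (invert busy blocks within the working day).
Rina free: 07:20-10:05, 12:00-12:05, 13:40-20:00.
Kira free: 07:30-13:45, 15:15-18:35 (invert busy blocks within the working day).
Maria free: 07:30-10:15, 12:45-14:50, 16:50-19:50.
Nadia ∩ Rina: 07:20-08:20, 14:40-18:40.
Nadia ∩ Rina ∩ Kira: 07:30-08:20, 15:15-18:35.
Nadia ∩ Rina ∩ Kira ∩ Maria: 07:30-08:20, 16:50-18:35.
The first common window of at least 20 minutes is 07:30-08:20, so the earliest start is 07:30.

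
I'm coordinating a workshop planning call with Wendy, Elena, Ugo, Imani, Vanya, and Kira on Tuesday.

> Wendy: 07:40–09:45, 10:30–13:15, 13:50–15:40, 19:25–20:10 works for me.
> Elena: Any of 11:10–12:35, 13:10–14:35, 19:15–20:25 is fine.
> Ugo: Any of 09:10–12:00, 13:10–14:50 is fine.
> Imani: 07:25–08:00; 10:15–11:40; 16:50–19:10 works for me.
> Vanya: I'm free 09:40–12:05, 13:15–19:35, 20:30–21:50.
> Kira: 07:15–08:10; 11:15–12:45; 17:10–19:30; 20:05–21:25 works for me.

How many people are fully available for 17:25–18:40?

Imani, Vanya, and Kira can make the full 17:25-18:40 slot — that's 3.

3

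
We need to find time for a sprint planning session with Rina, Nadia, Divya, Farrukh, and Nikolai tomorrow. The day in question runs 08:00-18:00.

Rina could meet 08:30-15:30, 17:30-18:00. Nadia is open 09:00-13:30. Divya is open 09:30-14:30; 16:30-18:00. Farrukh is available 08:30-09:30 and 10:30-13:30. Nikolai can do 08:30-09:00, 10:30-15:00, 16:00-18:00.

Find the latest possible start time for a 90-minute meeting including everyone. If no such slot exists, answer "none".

12:00

Rina ∩ Nadia: 09:00-13:30.
Rina ∩ Nadia ∩ Divya: 09:30-13:30.
Rina ∩ Nadia ∩ Divya ∩ Farrukh: 10:30-13:30.
Rina ∩ Nadia ∩ Divya ∩ Farrukh ∩ Nikolai: 10:30-13:30.
The last common window of at least 90 minutes is 10:30-13:30; a 90-minute meeting can start as late as 12:00 and still end by 13:30.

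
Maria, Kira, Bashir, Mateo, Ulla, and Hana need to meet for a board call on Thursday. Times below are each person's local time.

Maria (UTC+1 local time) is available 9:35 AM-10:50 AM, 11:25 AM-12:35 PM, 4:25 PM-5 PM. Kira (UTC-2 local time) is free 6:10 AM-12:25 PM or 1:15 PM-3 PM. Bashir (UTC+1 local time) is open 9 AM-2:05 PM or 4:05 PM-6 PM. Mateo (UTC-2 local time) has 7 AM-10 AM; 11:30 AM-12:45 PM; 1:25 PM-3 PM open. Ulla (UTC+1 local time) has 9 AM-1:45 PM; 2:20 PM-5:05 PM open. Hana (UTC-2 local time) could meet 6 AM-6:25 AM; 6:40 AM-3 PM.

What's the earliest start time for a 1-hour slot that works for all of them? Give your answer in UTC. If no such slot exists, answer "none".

Maria in UTC: 08:35-09:50, 10:25-11:35, 15:25-16:00 (subtract 1h to convert from UTC+1).
Kira in UTC: 08:10-14:25, 15:15-17:00 (add 2h to convert from UTC-2).
Bashir in UTC: 08:00-13:05, 15:05-17:00 (subtract 1h to convert from UTC+1).
Mateo in UTC: 09:00-12:00, 13:30-14:45, 15:25-17:00 (add 2h to convert from UTC-2).
Ulla in UTC: 08:00-12:45, 13:20-16:05 (subtract 1h to convert from UTC+1).
Hana in UTC: 08:00-08:25, 08:40-17:00 (add 2h to convert from UTC-2).
Maria ∩ Kira: 08:35-09:50, 10:25-11:35, 15:25-16:00.
Maria ∩ Kira ∩ Bashir: 08:35-09:50, 10:25-11:35, 15:25-16:00.
Maria ∩ Kira ∩ Bashir ∩ Mateo: 09:00-09:50, 10:25-11:35, 15:25-16:00.
Maria ∩ Kira ∩ Bashir ∩ Mateo ∩ Ulla: 09:00-09:50, 10:25-11:35, 15:25-16:00.
Maria ∩ Kira ∩ Bashir ∩ Mateo ∩ Ulla ∩ Hana: 09:00-09:50, 10:25-11:35, 15:25-16:00.
Those are the intersection windows.
The first common window of at least 60 minutes is 10:25-11:35, so the earliest start is 10:25.

10:25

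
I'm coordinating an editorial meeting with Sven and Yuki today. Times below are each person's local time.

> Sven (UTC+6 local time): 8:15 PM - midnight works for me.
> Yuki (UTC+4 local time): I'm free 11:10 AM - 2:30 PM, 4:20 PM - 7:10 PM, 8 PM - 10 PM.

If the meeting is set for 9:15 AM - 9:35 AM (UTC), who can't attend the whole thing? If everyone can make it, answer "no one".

Sven

Sven in UTC: 14:15-18:00 (subtract 6h to convert from UTC+6).
Yuki in UTC: 07:10-10:30, 12:20-15:10, 16:00-18:00 (subtract 4h to convert from UTC+4).
Sven: not fully free for 09:15-09:35. Yuki: free for 09:15-09:35.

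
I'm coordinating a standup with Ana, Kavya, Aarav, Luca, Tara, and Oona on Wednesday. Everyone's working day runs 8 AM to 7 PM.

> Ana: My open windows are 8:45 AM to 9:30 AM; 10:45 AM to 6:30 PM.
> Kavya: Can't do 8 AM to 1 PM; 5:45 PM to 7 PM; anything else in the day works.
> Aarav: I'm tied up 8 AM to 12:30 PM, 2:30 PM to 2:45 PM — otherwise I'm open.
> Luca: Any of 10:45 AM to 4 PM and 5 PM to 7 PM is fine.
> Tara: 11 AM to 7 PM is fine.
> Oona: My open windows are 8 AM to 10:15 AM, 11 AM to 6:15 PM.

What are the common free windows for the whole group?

Ana free: 08:45-09:30, 10:45-18:30.
Kavya free: 13:00-17:45 (invert busy blocks within the working day).
Aarav free: 12:30-14:30, 14:45-19:00 (invert busy blocks within the working day).
Luca free: 10:45-16:00, 17:00-19:00.
Tara free: 11:00-19:00.
Oona free: 08:00-10:15, 11:00-18:15.
Ana ∩ Kavya: 13:00-17:45.
Ana ∩ Kavya ∩ Aarav: 13:00-14:30, 14:45-17:45.
Ana ∩ Kavya ∩ Aarav ∩ Luca: 13:00-14:30, 14:45-16:00, 17:00-17:45.
Ana ∩ Kavya ∩ Aarav ∩ Luca ∩ Tara: 13:00-14:30, 14:45-16:00, 17:00-17:45.
Ana ∩ Kavya ∩ Aarav ∩ Luca ∩ Tara ∩ Oona: 13:00-14:30, 14:45-16:00, 17:00-17:45.

13:00-14:30, 14:45-16:00, 17:00-17:45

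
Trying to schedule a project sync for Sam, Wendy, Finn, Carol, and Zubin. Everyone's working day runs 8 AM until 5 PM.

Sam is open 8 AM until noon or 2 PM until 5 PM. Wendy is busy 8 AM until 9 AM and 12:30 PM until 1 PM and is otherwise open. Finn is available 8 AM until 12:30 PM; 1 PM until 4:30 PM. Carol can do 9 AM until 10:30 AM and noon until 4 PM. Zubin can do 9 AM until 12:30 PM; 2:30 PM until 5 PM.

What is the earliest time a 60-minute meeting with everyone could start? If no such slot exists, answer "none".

09:00

Sam free: 08:00-12:00, 14:00-17:00.
Wendy free: 09:00-12:30, 13:00-17:00 (invert busy blocks within the working day).
Finn free: 08:00-12:30, 13:00-16:30.
Carol free: 09:00-10:30, 12:00-16:00.
Zubin free: 09:00-12:30, 14:30-17:00.
Sam ∩ Wendy: 09:00-12:00, 14:00-17:00.
Sam ∩ Wendy ∩ Finn: 09:00-12:00, 14:00-16:30.
Sam ∩ Wendy ∩ Finn ∩ Carol: 09:00-10:30, 14:00-16:00.
Sam ∩ Wendy ∩ Finn ∩ Carol ∩ Zubin: 09:00-10:30, 14:30-16:00.
So the common availability across everyone is 09:00-10:30, 14:30-16:00.
The first common window of at least 60 minutes is 09:00-10:30, so the earliest start is 09:00.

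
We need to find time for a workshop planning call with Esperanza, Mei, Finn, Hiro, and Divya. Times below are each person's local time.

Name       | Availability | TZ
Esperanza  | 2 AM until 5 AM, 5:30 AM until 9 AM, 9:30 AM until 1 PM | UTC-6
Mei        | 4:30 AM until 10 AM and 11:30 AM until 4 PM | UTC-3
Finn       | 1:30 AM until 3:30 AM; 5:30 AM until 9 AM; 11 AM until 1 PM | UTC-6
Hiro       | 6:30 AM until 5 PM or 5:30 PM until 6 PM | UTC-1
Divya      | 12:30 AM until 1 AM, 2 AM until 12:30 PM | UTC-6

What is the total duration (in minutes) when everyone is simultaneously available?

270

Esperanza in UTC: 08:00-11:00, 11:30-15:00, 15:30-19:00 (add 6h to convert from UTC-6).
Mei in UTC: 07:30-13:00, 14:30-19:00 (add 3h to convert from UTC-3).
Finn in UTC: 07:30-09:30, 11:30-15:00, 17:00-19:00 (add 6h to convert from UTC-6).
Hiro in UTC: 07:30-18:00, 18:30-19:00 (add 1h to convert from UTC-1).
Divya in UTC: 06:30-07:00, 08:00-18:30 (add 6h to convert from UTC-6).
Esperanza ∩ Mei: 08:00-11:00, 11:30-13:00, 14:30-15:00, 15:30-19:00.
Esperanza ∩ Mei ∩ Finn: 08:00-09:30, 11:30-13:00, 14:30-15:00, 17:00-19:00.
Esperanza ∩ Mei ∩ Finn ∩ Hiro: 08:00-09:30, 11:30-13:00, 14:30-15:00, 17:00-18:00, 18:30-19:00.
Esperanza ∩ Mei ∩ Finn ∩ Hiro ∩ Divya: 08:00-09:30, 11:30-13:00, 14:30-15:00, 17:00-18:00.
Summing the common windows: 90 + 90 + 30 + 60 = 270 minutes.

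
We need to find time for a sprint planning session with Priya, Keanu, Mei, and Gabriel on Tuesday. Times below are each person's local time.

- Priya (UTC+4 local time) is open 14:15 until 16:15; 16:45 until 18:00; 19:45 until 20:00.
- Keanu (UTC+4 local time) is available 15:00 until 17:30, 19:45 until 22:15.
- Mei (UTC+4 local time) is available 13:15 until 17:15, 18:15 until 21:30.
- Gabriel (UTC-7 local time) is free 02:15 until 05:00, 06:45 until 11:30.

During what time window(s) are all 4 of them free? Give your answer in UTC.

11:00-12:00, 15:45-16:00

Priya in UTC: 10:15-12:15, 12:45-14:00, 15:45-16:00 (subtract 4h to convert from UTC+4).
Keanu in UTC: 11:00-13:30, 15:45-18:15 (subtract 4h to convert from UTC+4).
Mei in UTC: 09:15-13:15, 14:15-17:30 (subtract 4h to convert from UTC+4).
Gabriel in UTC: 09:15-12:00, 13:45-18:30 (add 7h to convert from UTC-7).
Priya ∩ Keanu: 11:00-12:15, 12:45-13:30, 15:45-16:00.
Priya ∩ Keanu ∩ Mei: 11:00-12:15, 12:45-13:15, 15:45-16:00.
Priya ∩ Keanu ∩ Mei ∩ Gabriel: 11:00-12:00, 15:45-16:00.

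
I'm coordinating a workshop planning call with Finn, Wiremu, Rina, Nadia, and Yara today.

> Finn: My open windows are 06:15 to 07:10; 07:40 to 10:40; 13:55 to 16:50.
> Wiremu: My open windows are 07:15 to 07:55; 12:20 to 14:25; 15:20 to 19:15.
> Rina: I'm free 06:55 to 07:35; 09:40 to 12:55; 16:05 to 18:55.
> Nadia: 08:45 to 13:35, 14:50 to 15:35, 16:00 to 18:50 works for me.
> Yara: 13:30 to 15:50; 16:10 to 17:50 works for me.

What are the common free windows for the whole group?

16:10-16:50

Finn ∩ Wiremu: 07:40-07:55, 13:55-14:25, 15:20-16:50.
Finn ∩ Wiremu ∩ Rina: 16:05-16:50.
Finn ∩ Wiremu ∩ Rina ∩ Nadia: 16:05-16:50.
Finn ∩ Wiremu ∩ Rina ∩ Nadia ∩ Yara: 16:10-16:50.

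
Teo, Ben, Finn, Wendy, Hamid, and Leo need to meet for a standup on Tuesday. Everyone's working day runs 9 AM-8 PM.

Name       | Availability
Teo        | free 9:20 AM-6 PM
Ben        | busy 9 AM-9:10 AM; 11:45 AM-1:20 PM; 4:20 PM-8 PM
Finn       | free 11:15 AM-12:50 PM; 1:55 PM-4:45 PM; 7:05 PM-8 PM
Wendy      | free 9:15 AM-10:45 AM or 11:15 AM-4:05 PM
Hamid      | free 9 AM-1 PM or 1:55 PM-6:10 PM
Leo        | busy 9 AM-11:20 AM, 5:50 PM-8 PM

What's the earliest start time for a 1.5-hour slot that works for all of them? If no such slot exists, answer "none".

13:55

Teo free: 09:20-18:00.
Ben free: 09:10-11:45, 13:20-16:20 (invert busy blocks within the working day).
Finn free: 11:15-12:50, 13:55-16:45, 19:05-20:00.
Wendy free: 09:15-10:45, 11:15-16:05.
Hamid free: 09:00-13:00, 13:55-18:10.
Leo free: 11:20-17:50 (invert busy blocks within the working day).
Teo ∩ Ben: 09:20-11:45, 13:20-16:20.
Teo ∩ Ben ∩ Finn: 11:15-11:45, 13:55-16:20.
Teo ∩ Ben ∩ Finn ∩ Wendy: 11:15-11:45, 13:55-16:05.
Teo ∩ Ben ∩ Finn ∩ Wendy ∩ Hamid: 11:15-11:45, 13:55-16:05.
Teo ∩ Ben ∩ Finn ∩ Wendy ∩ Hamid ∩ Leo: 11:20-11:45, 13:55-16:05.
The first common window of at least 90 minutes is 13:55-16:05, so the earliest start is 13:55.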